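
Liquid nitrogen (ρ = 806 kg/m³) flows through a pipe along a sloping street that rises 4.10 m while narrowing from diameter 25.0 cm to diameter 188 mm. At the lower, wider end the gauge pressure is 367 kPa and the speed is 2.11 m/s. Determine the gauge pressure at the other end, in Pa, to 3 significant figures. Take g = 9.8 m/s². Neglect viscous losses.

P₂ ≈ 331000 Pa

Continuity gives A₁v₁ = A₂v₂, so v₂ = (491 cm²)/(278 cm²) × 2.11 m/s = 3.73 m/s.
Energy conservation along the streamline gives P₂ = P₁ − ½ρ(v₂² − v₁²) − ρg(h₂ − h₁).
P₂ = 367000 + ½·806·(2.11² − 3.73²) − 806·9.8·(+4.10) = 367000 + (-3820) − (32400) = 331000 Pa.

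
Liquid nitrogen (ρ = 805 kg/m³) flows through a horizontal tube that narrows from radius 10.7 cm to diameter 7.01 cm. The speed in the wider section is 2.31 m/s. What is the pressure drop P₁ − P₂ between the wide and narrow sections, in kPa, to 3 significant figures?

Continuity gives A₁v₁ = A₂v₂, so v₂ = (360 cm²)/(38.6 cm²) × 2.31 m/s = 21.5 m/s.
Bernoulli (h₁ = h₂): P₁ − P₂ = ½ρ(v₂² − v₁²).
P₁ − P₂ = ½·805·(21.5² − 2.31²) = ½·805·458 = 184000 Pa.

ΔP ≈ 184 kPa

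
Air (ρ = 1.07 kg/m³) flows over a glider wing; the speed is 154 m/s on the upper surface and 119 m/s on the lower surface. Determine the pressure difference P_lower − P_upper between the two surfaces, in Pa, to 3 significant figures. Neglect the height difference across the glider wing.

ΔP ≈ 5110 Pa

With negligible Δh, P + ½ρv² is constant, so P_low − P_up = ½ρ(v_up² − v_low²).
ΔP = ½·1.07·(154² − 119²) = 5110 Pa.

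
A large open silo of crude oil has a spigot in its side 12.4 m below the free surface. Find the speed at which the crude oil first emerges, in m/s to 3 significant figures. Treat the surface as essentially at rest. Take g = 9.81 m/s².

v ≈ 15.6 m/s

Bernoulli from surface to hole (P equal, v_surface ≈ 0): v = √(2gh) = √(2×9.81×12.4) = 15.6 m/s.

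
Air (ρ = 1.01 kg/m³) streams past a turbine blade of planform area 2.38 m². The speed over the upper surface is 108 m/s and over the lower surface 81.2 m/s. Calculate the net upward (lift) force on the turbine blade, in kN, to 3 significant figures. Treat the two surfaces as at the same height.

F ≈ 6.09 kN

The faster flow above has the lower pressure; Bernoulli (same height) gives ΔP = ½ρ(v_up² − v_low²).
ΔP = ½·1.01·(108² − 81.2²) = 2560 Pa.
Lift = ΔP · A = 2560 × 2.38 = 6090 N.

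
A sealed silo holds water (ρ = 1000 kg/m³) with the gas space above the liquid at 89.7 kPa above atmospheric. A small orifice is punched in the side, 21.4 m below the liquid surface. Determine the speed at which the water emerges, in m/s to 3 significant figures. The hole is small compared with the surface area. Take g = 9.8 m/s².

Take point 1 at the surface (v₁ ≈ 0) and point 2 at the hole (at atmospheric pressure). Bernoulli: P₁ + ρg h = P_atm + ½ρv₂².
With P₁ − P_atm = 89700 Pa, v₂ = √(2gh + 2ΔP/ρ) = √(2·9.8·21.4 + 2·89700/1000) = 24.5 m/s.

v = 24.5 m/s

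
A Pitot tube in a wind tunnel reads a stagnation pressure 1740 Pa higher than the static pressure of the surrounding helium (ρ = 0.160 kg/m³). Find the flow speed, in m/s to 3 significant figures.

v = 147 m/s

The dynamic pressure equals the rise in static pressure at the stagnation point: ΔP = ½ρv².
v = √(2ΔP/ρ) = √(2·1740/0.160) = 147 m/s.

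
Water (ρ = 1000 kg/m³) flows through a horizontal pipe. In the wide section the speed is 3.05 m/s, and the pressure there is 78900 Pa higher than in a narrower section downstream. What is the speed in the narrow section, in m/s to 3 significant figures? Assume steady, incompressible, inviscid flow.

With h₁ = h₂, rearranging Bernoulli gives v₂ = √(v₁² + 2ΔP/ρ).
v₂ = √(3.05² + 2·78900/1000) = √(9.30 + 158) = 12.9 m/s.

v₂ = 12.9 m/s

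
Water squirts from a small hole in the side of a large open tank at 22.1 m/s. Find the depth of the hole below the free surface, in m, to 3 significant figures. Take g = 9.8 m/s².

For a small hole in a large open tank, ½v² = gh, giving h = v²/(2g).
h = 22.1²/(2·9.8) = 488/19.60 = 24.9 m.

h = 24.9 m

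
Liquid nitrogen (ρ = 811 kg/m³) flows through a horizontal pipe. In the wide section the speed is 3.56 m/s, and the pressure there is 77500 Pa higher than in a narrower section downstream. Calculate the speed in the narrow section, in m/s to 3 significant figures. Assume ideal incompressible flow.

Along the level pipe P + ½ρv² is conserved, hence v₂² = v₁² + 2(P₁ − P₂)/ρ.
v₂ = √(3.56² + 2·77500/811) = √(12.7 + 191) = 14.3 m/s.

v₂ = 14.3 m/s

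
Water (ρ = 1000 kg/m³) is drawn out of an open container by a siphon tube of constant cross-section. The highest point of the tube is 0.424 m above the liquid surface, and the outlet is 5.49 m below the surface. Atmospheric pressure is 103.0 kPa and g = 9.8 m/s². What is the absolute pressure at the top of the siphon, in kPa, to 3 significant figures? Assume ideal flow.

From the surface to the outlet (both open to atmosphere, surface at rest): v = √(2g·h_out) = √(2·9.8·5.49) = 10.4 m/s.
Continuity keeps v the same throughout the tube; from surface to crest, P_atm + 0 = P_top + ½ρv² + ρg·h_top.
P_top = 103000 − ½·1000·10.4² − 1000·9.8·0.424 = 45000 Pa.

P_top = 45.0 kPa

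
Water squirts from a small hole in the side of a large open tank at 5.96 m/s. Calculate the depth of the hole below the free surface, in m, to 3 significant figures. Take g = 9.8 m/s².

h ≈ 1.81 m

Torricelli: v = √(2gh), so h = v²/(2g).
h = 5.96²/(2·9.8) = 35.5/19.60 = 1.81 m.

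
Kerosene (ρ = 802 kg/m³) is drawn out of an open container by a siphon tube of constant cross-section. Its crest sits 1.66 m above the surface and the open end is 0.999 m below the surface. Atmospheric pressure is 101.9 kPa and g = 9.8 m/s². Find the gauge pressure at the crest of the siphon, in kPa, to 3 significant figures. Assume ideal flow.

P_gauge = -20.9 kPa

From the surface to the outlet (both open to atmosphere, surface at rest): v = √(2g·h_out) = √(2·9.8·0.999) = 4.42 m/s.
The bore is uniform, so the speed at the crest is the same v. Bernoulli surface→crest: P_atm = P_top + ½ρv² + ρg·h_top.
P_top = 101900 − ½·802·4.42² − 802·9.8·1.66 = 81000 Pa. So P_gauge = P_top − P_atm = -20900 Pa.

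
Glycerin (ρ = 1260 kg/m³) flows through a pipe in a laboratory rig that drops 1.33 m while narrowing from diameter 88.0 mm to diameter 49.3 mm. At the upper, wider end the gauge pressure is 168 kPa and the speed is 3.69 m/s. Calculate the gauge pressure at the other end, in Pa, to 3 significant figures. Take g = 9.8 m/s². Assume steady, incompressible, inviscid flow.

P₂ ≈ 106000 Pa

Mass conservation (A₁v₁ = A₂v₂) gives v₂ = 3.69 × 60.8/19.1 = 11.8 m/s.
Energy conservation along the streamline gives P₂ = P₁ − ½ρ(v₂² − v₁²) − ρg(h₂ − h₁).
P₂ = 168000 + ½·1260·(3.69² − 11.8²) − 1260·9.8·(−1.33) = 168000 + (-78500) − (-16400) = 106000 Pa.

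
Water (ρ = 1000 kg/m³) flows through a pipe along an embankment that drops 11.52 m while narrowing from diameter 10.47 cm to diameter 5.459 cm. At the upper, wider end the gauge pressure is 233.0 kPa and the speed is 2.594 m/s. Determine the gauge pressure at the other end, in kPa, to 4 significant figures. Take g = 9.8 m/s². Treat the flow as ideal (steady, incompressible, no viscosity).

P₂ = 303.7 kPa

The volume flow rate is constant, so v₂ = (A₁/A₂)v₁ = (86.10/23.41)·2.594 = 9.542 m/s.
Applying Bernoulli between the two ends and solving for P₂: P₂ = P₁ + ½ρ(v₁² − v₂²) − ρgΔh.
P₂ = 233000 + ½·1000·(2.594² − 9.542²) − 1000·9.8·(−11.52) = 233000 + (-42160) − (-112900) = 303700 Pa.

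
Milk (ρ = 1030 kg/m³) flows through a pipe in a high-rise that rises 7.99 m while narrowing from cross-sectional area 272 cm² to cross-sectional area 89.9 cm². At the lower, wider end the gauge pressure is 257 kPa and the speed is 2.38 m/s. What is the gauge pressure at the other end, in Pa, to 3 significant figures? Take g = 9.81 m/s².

P₂ ≈ 152000 Pa

By continuity, v₂ = v₁·A₁/A₂ = 2.38·(272/89.9) = 7.20 m/s.
Energy conservation along the streamline gives P₂ = P₁ − ½ρ(v₂² − v₁²) − ρg(h₂ − h₁).
P₂ = 257000 + ½·1030·(2.38² − 7.20²) − 1030·9.81·(+7.99) = 257000 + (-23800) − (80700) = 152000 Pa.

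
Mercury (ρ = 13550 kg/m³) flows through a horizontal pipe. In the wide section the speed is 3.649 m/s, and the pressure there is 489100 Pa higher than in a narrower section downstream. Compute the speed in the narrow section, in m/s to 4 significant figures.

With h₁ = h₂, rearranging Bernoulli gives v₂ = √(v₁² + 2ΔP/ρ).
v₂ = √(3.649² + 2·489100/13550) = √(13.32 + 72.19) = 9.247 m/s.

v₂ = 9.247 m/s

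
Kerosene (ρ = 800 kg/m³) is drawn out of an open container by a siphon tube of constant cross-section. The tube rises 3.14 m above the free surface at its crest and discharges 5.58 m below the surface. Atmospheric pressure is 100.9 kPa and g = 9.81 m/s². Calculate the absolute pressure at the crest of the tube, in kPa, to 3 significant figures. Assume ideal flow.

Bernoulli surface→outlet gives ½v² = g·h_out, so v = √(2·9.81·5.58) = 10.5 m/s.
With constant cross-section the crest speed equals v; applying Bernoulli from the surface up to the crest, P_top = P_atm − ½ρv² − ρg·h_top.
P_top = 100900 − ½·800·10.5² − 800·9.81·3.14 = 32500 Pa.

P_top ≈ 32.5 kPa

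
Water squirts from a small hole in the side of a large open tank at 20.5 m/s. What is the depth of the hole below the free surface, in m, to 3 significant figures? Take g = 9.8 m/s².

Torricelli: v = √(2gh), so h = v²/(2g).
h = 20.5²/(2·9.8) = 420/19.60 = 21.4 m.

h ≈ 21.4 m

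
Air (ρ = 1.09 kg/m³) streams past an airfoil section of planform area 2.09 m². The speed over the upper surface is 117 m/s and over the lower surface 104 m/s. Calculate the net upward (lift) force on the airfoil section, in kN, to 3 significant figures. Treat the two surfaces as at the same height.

With equal heights on the two surfaces, Bernoulli gives P_lower − P_upper = ½ρ(v_upper² − v_lower²).
ΔP = ½·1.09·(117² − 104²) = 1570 Pa.
Lift = ΔP · A = 1570 × 2.09 = 3270 N.

F ≈ 3.27 kN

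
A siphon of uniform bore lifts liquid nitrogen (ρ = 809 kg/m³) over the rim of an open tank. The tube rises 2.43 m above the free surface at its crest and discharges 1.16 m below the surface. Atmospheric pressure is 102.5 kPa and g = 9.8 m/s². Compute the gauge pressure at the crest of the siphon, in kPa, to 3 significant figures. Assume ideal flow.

P_gauge ≈ -28.5 kPa

Bernoulli surface→outlet gives ½v² = g·h_out, so v = √(2·9.8·1.16) = 4.77 m/s.
Continuity keeps v the same throughout the tube; from surface to crest, P_atm + 0 = P_top + ½ρv² + ρg·h_top.
P_top = 102500 − ½·809·4.77² − 809·9.8·2.43 = 74000 Pa. So P_gauge = P_top − P_atm = -28500 Pa.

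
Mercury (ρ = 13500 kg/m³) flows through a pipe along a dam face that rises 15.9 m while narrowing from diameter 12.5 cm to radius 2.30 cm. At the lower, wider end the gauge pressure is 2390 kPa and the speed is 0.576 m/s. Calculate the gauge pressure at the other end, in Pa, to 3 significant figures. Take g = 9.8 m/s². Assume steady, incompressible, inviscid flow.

P₂ ≈ 167000 Pa

By continuity, v₂ = v₁·A₁/A₂ = 0.576·(123/16.6) = 4.25 m/s.
Applying Bernoulli between the two ends and solving for P₂: P₂ = P₁ + ½ρ(v₁² − v₂²) − ρgΔh.
P₂ = 2390000 + ½·13500·(0.576² − 4.25²) − 13500·9.8·(+15.9) = 2390000 + (-120000) − (2100000) = 167000 Pa.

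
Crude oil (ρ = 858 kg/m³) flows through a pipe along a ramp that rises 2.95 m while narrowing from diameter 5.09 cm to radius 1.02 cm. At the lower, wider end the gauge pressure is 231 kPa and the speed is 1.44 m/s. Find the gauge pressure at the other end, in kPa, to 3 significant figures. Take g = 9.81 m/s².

Continuity gives A₁v₁ = A₂v₂, so v₂ = (20.3 cm²)/(3.27 cm²) × 1.44 m/s = 8.96 m/s.
Energy conservation along the streamline gives P₂ = P₁ − ½ρ(v₂² − v₁²) − ρg(h₂ − h₁).
P₂ = 231000 + ½·858·(1.44² − 8.96²) − 858·9.81·(+2.95) = 231000 + (-33600) − (24800) = 173000 Pa.

173 kPa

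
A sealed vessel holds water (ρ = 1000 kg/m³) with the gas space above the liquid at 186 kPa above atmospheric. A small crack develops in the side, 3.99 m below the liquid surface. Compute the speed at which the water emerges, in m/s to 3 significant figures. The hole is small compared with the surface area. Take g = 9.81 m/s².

v ≈ 21.2 m/s

Take point 1 at the surface (v₁ ≈ 0) and point 2 at the hole (at atmospheric pressure). Bernoulli: P₁ + ρg h = P_atm + ½ρv₂².
With P₁ − P_atm = 186000 Pa, v₂ = √(2gh + 2ΔP/ρ) = √(2·9.81·3.99 + 2·186000/1000) = 21.2 m/s.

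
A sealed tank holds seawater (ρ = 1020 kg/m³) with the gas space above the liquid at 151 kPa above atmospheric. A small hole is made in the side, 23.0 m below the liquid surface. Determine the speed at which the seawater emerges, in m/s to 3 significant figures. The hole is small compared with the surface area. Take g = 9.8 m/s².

v ≈ 27.3 m/s

Take point 1 at the surface (v₁ ≈ 0) and point 2 at the hole (at atmospheric pressure). Bernoulli: P₁ + ρg h = P_atm + ½ρv₂².
With P₁ − P_atm = 151000 Pa, v₂ = √(2gh + 2ΔP/ρ) = √(2·9.8·23.0 + 2·151000/1020) = 27.3 m/s.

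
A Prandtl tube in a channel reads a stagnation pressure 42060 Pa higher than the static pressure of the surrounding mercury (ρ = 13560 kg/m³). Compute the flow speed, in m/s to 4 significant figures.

v ≈ 2.491 m/s

At the stagnation point the flow is brought to rest, so Bernoulli gives P_stag − P_static = ½ρv².
v = √(2ΔP/ρ) = √(2·42060/13560) = 2.491 m/s.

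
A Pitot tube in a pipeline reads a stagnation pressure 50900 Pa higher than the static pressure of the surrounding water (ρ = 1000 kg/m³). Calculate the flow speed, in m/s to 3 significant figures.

v = 10.1 m/s

At the stagnation point the flow is brought to rest, so Bernoulli gives P_stag − P_static = ½ρv².
v = √(2ΔP/ρ) = √(2·50900/1000) = 10.1 m/s.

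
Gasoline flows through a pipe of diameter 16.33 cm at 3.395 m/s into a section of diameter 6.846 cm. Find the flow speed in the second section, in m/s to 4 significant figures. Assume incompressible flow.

The volume flow rate is constant, so v₂ = (A₁/A₂)v₁ = (209.4/36.81)·3.395 = 19.32 m/s.

v₂ ≈ 19.32 m/s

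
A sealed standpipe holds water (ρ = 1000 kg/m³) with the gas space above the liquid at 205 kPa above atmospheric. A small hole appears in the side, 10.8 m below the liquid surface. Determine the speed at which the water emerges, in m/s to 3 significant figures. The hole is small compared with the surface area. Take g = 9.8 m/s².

Take point 1 at the surface (v₁ ≈ 0) and point 2 at the hole (at atmospheric pressure). Bernoulli: P₁ + ρg h = P_atm + ½ρv₂².
With P₁ − P_atm = 205000 Pa, v₂ = √(2gh + 2ΔP/ρ) = √(2·9.8·10.8 + 2·205000/1000) = 24.9 m/s.

24.9 m/s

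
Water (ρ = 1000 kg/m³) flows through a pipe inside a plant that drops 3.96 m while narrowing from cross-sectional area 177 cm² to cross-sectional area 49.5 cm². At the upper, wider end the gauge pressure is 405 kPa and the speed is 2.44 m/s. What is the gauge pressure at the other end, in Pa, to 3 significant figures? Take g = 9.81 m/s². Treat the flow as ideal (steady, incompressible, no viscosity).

P₂ ≈ 409000 Pa

Continuity gives A₁v₁ = A₂v₂, so v₂ = (177 cm²)/(49.5 cm²) × 2.44 m/s = 8.72 m/s.
Energy conservation along the streamline gives P₂ = P₁ − ½ρ(v₂² − v₁²) − ρg(h₂ − h₁).
P₂ = 405000 + ½·1000·(2.44² − 8.72²) − 1000·9.81·(−3.96) = 405000 + (-35100) − (-38800) = 409000 Pa.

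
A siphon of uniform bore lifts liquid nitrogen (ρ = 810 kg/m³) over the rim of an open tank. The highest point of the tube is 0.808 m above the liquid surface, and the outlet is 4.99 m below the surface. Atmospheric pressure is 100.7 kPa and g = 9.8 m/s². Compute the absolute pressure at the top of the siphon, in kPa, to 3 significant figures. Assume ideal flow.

P_top ≈ 54.7 kPa

The outlet speed comes from Torricelli: v = √(2g·4.99) = 9.89 m/s.
With constant cross-section the crest speed equals v; applying Bernoulli from the surface up to the crest, P_top = P_atm − ½ρv² − ρg·h_top.
P_top = 100700 − ½·810·9.89² − 810·9.8·0.808 = 54700 Pa.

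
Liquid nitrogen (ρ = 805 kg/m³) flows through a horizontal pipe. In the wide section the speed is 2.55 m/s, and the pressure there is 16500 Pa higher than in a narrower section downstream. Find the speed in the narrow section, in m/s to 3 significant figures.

With h₁ = h₂, rearranging Bernoulli gives v₂ = √(v₁² + 2ΔP/ρ).
v₂ = √(2.55² + 2·16500/805) = √(6.50 + 41.0) = 6.89 m/s.

6.89 m/s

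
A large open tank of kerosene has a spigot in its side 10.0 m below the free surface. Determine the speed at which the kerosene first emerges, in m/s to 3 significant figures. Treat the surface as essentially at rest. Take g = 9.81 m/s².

v ≈ 14.0 m/s

With the surface at rest and both surface and jet at atmospheric pressure, Bernoulli gives ρg h = ½ρv², so v = √(2gh) = √(2·9.81·10.0) = 14.0 m/s.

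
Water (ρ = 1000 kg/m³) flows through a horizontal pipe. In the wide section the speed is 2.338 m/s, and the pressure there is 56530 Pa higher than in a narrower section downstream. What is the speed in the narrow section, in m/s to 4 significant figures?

Horizontal Bernoulli: P₁ + ½ρv₁² = P₂ + ½ρv₂², so v₂² = v₁² + 2(P₁ − P₂)/ρ.
v₂ = √(2.338² + 2·56530/1000) = √(5.466 + 113.1) = 10.89 m/s.

v₂ ≈ 10.89 m/s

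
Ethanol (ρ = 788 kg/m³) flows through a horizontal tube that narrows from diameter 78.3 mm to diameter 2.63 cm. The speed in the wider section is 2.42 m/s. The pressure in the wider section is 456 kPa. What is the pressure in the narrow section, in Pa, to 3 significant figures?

By continuity, v₂ = v₁·A₁/A₂ = 2.42·(48.2/5.43) = 21.5 m/s.
Bernoulli (h₁ = h₂): P₁ − P₂ = ½ρ(v₂² − v₁²).
P₂ = P₁ − ½ρ(v₂² − v₁²) = 456000 − ½·788·(21.5² − 2.42²) = 456000 − 179000 = 277000 Pa.

P₂ ≈ 277000 Pa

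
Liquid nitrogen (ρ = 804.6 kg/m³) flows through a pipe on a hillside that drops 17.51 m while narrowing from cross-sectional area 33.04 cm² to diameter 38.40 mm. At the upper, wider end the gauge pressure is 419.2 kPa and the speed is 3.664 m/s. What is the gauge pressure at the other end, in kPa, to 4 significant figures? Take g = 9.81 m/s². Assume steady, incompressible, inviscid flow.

Continuity gives A₁v₁ = A₂v₂, so v₂ = (33.04 cm²)/(11.58 cm²) × 3.664 m/s = 10.45 m/s.
Applying Bernoulli between the two ends and solving for P₂: P₂ = P₁ + ½ρ(v₁² − v₂²) − ρgΔh.
P₂ = 419200 + ½·804.6·(3.664² − 10.45²) − 804.6·9.81·(−17.51) = 419200 + (-38560) − (-138200) = 518900 Pa.

P₂ ≈ 518.9 kPa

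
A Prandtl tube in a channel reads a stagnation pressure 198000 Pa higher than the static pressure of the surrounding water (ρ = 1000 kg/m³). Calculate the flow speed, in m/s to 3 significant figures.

Bernoulli between the free stream and the stagnation point: ½ρv² = P_stag − P_static.
v = √(2ΔP/ρ) = √(2·198000/1000) = 19.9 m/s.

v = 19.9 m/s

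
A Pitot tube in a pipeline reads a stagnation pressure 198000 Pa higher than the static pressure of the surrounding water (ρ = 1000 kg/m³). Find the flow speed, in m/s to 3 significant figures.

19.9 m/s

At the stagnation point the flow is brought to rest, so Bernoulli gives P_stag − P_static = ½ρv².
v = √(2ΔP/ρ) = √(2·198000/1000) = 19.9 m/s.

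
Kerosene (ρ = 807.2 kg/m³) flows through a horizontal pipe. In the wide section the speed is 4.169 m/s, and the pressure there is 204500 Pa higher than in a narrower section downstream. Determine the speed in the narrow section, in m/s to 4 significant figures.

22.89 m/s

Along the level pipe P + ½ρv² is conserved, hence v₂² = v₁² + 2(P₁ − P₂)/ρ.
v₂ = √(4.169² + 2·204500/807.2) = √(17.38 + 506.7) = 22.89 m/s.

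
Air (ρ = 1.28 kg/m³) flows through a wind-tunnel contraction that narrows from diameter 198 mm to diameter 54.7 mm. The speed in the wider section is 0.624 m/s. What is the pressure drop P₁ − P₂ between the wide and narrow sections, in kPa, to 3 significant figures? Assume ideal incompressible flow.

ΔP ≈ 0.0425 kPa

Mass conservation (A₁v₁ = A₂v₂) gives v₂ = 0.624 × 308/23.5 = 8.18 m/s.
The pipe is horizontal, so Bernoulli reduces to P₁ + ½ρv₁² = P₂ + ½ρv₂².
P₁ − P₂ = ½·1.28·(8.18² − 0.624²) = ½·1.28·66.5 = 42.5 Pa.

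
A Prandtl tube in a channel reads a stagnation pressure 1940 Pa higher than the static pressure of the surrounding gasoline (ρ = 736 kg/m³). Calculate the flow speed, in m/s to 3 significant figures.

Bernoulli between the free stream and the stagnation point: ½ρv² = P_stag − P_static.
v = √(2ΔP/ρ) = √(2·1940/736) = 2.30 m/s.

v ≈ 2.30 m/s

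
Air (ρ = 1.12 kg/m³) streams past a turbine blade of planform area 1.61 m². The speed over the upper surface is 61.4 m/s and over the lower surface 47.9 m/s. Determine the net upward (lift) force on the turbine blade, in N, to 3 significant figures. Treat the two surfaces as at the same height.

F ≈ 1330 N

The faster flow above has the lower pressure; Bernoulli (same height) gives ΔP = ½ρ(v_up² − v_low²).
ΔP = ½·1.12·(61.4² − 47.9²) = 826 Pa.
Lift = ΔP · A = 826 × 1.61 = 1330 N.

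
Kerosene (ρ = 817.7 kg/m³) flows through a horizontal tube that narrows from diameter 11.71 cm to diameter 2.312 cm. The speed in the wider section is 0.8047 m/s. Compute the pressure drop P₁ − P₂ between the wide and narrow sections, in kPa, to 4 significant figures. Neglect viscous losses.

ΔP ≈ 174.0 kPa

By continuity, v₂ = v₁·A₁/A₂ = 0.8047·(107.7/4.198) = 20.64 m/s.
The pipe is horizontal, so Bernoulli reduces to P₁ + ½ρv₁² = P₂ + ½ρv₂².
P₁ − P₂ = ½·817.7·(20.64² − 0.8047²) = ½·817.7·425.5 = 174000 Pa.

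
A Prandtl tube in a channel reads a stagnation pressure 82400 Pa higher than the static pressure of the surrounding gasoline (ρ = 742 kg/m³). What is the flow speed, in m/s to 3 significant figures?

The dynamic pressure equals the rise in static pressure at the stagnation point: ΔP = ½ρv².
v = √(2ΔP/ρ) = √(2·82400/742) = 14.9 m/s.

v ≈ 14.9 m/s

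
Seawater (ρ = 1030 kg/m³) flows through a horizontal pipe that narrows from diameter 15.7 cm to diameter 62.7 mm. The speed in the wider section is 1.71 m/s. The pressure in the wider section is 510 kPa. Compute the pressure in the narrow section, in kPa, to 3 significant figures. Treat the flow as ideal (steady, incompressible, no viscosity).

Mass conservation (A₁v₁ = A₂v₂) gives v₂ = 1.71 × 194/30.9 = 10.7 m/s.
Along the horizontal streamline, P + ½ρv² is constant.
P₂ = P₁ − ½ρ(v₂² − v₁²) = 510000 − ½·1030·(10.7² − 1.71²) = 510000 − 57700 = 452000 Pa.

P₂ = 452 kPa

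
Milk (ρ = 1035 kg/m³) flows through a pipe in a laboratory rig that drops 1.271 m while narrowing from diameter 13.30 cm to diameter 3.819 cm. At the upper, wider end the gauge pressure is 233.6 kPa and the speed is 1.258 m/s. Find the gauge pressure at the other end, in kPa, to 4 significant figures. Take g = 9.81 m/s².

P₂ ≈ 126.9 kPa

The volume flow rate is constant, so v₂ = (A₁/A₂)v₁ = (138.9/11.45)·1.258 = 15.26 m/s.
Energy conservation along the streamline gives P₂ = P₁ − ½ρ(v₂² − v₁²) − ρg(h₂ − h₁).
P₂ = 233600 + ½·1035·(1.258² − 15.26²) − 1035·9.81·(−1.271) = 233600 + (-119700) − (-12900) = 126900 Pa.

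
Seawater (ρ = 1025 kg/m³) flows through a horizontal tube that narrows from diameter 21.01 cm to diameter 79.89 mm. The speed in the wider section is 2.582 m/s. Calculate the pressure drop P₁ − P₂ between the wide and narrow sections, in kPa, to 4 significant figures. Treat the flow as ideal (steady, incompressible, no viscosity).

Mass conservation (A₁v₁ = A₂v₂) gives v₂ = 2.582 × 346.7/50.13 = 17.86 m/s.
Bernoulli (h₁ = h₂): P₁ − P₂ = ½ρ(v₂² − v₁²).
P₁ − P₂ = ½·1025·(17.86² − 2.582²) = ½·1025·312.2 = 160000 Pa.

ΔP = 160.0 kPa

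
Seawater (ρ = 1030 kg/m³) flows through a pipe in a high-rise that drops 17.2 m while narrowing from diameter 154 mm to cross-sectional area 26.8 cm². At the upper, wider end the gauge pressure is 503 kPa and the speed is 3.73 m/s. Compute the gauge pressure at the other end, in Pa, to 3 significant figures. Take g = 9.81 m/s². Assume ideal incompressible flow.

The volume flow rate is constant, so v₂ = (A₁/A₂)v₁ = (186/26.8)·3.73 = 25.9 m/s.
Energy conservation along the streamline gives P₂ = P₁ − ½ρ(v₂² − v₁²) − ρg(h₂ − h₁).
P₂ = 503000 + ½·1030·(3.73² − 25.9²) − 1030·9.81·(−17.2) = 503000 + (-339000) − (-174000) = 338000 Pa.

P₂ = 338000 Pa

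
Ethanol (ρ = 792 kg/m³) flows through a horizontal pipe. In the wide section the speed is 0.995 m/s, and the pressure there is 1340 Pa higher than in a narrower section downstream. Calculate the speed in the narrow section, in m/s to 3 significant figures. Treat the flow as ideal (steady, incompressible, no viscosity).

v₂ = 2.09 m/s

Horizontal Bernoulli: P₁ + ½ρv₁² = P₂ + ½ρv₂², so v₂² = v₁² + 2(P₁ − P₂)/ρ.
v₂ = √(0.995² + 2·1340/792) = √(0.990 + 3.38) = 2.09 m/s.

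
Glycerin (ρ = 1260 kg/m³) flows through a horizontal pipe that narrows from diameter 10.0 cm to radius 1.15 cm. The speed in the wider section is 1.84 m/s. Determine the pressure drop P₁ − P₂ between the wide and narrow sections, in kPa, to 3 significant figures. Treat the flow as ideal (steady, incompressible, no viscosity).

By continuity, v₂ = v₁·A₁/A₂ = 1.84·(78.5/4.15) = 34.8 m/s.
Along the horizontal streamline, P + ½ρv² is constant.
P₁ − P₂ = ½·1260·(34.8² − 1.84²) = ½·1260·1210 = 760000 Pa.

ΔP ≈ 760 kPa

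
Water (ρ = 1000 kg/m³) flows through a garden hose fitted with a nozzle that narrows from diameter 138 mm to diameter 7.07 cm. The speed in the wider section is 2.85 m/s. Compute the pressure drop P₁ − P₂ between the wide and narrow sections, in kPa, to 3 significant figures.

ΔP ≈ 54.9 kPa

Continuity gives A₁v₁ = A₂v₂, so v₂ = (150 cm²)/(39.3 cm²) × 2.85 m/s = 10.9 m/s.
Along the horizontal streamline, P + ½ρv² is constant.
P₁ − P₂ = ½·1000·(10.9² − 2.85²) = ½·1000·110 = 54900 Pa.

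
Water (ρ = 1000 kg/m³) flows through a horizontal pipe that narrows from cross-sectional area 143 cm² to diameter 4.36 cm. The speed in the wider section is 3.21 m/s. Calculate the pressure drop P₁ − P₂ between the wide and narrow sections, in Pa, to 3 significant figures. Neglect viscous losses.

ΔP ≈ 467000 Pa

Continuity gives A₁v₁ = A₂v₂, so v₂ = (143 cm²)/(14.9 cm²) × 3.21 m/s = 30.7 m/s.
With no height change, Bernoulli's equation is P₁ + ½ρv₁² = P₂ + ½ρv₂².
P₁ − P₂ = ½·1000·(30.7² − 3.21²) = ½·1000·935 = 467000 Pa.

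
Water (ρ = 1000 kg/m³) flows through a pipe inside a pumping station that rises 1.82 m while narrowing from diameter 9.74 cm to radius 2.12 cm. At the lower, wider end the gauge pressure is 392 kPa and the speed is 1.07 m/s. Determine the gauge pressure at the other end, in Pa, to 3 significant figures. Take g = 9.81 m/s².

Continuity gives A₁v₁ = A₂v₂, so v₂ = (74.5 cm²)/(14.1 cm²) × 1.07 m/s = 5.65 m/s.
Energy conservation along the streamline gives P₂ = P₁ − ½ρ(v₂² − v₁²) − ρg(h₂ − h₁).
P₂ = 392000 + ½·1000·(1.07² − 5.65²) − 1000·9.81·(+1.82) = 392000 + (-15400) − (17900) = 359000 Pa.

P₂ ≈ 359000 Pa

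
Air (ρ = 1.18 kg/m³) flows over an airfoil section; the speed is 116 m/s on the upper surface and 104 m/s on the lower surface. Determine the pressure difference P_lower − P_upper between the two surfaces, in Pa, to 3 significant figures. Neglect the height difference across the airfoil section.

Bernoulli (same height): P_lower − P_upper = ½ρ(v_upper² − v_lower²).
ΔP = ½·1.18·(116² − 104²) = 1560 Pa.

ΔP = 1560 Pa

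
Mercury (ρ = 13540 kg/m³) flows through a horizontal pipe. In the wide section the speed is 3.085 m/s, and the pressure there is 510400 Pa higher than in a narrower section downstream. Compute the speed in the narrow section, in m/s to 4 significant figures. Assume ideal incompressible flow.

9.215 m/s

With h₁ = h₂, rearranging Bernoulli gives v₂ = √(v₁² + 2ΔP/ρ).
v₂ = √(3.085² + 2·510400/13540) = √(9.517 + 75.39) = 9.215 m/s.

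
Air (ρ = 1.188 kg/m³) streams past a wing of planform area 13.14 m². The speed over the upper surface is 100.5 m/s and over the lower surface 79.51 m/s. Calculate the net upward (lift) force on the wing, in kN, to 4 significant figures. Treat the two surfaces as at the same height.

F = 29.49 kN

With equal heights on the two surfaces, Bernoulli gives P_lower − P_upper = ½ρ(v_upper² − v_lower²).
ΔP = ½·1.188·(100.5² − 79.51²) = 2244 Pa.
Lift = ΔP · A = 2244 × 13.14 = 29490 N.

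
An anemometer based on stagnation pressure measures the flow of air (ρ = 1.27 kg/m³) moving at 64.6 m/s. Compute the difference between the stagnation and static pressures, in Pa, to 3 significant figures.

ΔP ≈ 2650 Pa

Bernoulli between the free stream and the stagnation point: ½ρv² = P_stag − P_static.
ΔP = ½·1.27·64.6² = 2650 Pa.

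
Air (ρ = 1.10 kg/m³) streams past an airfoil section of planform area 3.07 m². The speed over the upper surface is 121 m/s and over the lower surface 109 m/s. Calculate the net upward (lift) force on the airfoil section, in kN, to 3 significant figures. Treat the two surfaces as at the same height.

F ≈ 4.66 kN

From P + ½ρv² = const at equal height, P_low − P_up = ½ρ(v_up² − v_low²).
ΔP = ½·1.10·(121² − 109²) = 1520 Pa.
Lift = ΔP · A = 1520 × 3.07 = 4660 N.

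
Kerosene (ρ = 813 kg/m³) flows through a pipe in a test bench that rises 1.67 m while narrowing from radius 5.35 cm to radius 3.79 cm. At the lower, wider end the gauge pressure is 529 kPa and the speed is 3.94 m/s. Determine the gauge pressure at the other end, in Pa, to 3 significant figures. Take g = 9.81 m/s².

The volume flow rate is constant, so v₂ = (A₁/A₂)v₁ = (89.9/45.1)·3.94 = 7.85 m/s.
Bernoulli: P₁ + ½ρv₁² + ρg h₁ = P₂ + ½ρv₂² + ρg h₂, so P₂ = P₁ + ½ρ(v₁² − v₂²) − ρg(h₂ − h₁).
P₂ = 529000 + ½·813·(3.94² − 7.85²) − 813·9.81·(+1.67) = 529000 + (-18700) − (13300) = 497000 Pa.

497000 Pa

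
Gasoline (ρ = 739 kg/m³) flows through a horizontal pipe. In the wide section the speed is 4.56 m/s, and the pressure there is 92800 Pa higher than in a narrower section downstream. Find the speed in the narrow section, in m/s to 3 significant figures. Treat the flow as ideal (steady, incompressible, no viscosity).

v₂ ≈ 16.5 m/s

With h₁ = h₂, rearranging Bernoulli gives v₂ = √(v₁² + 2ΔP/ρ).
v₂ = √(4.56² + 2·92800/739) = √(20.8 + 251) = 16.5 m/s.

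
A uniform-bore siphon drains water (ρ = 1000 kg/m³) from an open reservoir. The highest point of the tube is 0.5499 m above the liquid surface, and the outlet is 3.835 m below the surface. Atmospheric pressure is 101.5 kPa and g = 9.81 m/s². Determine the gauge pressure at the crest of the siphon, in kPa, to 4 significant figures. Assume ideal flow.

P_gauge ≈ -43.02 kPa

The outlet speed comes from Torricelli: v = √(2g·3.835) = 8.674 m/s.
With constant cross-section the crest speed equals v; applying Bernoulli from the surface up to the crest, P_top = P_atm − ½ρv² − ρg·h_top.
P_top = 101500 − ½·1000·8.674² − 1000·9.81·0.5499 = 58480 Pa. So P_gauge = P_top − P_atm = -43020 Pa.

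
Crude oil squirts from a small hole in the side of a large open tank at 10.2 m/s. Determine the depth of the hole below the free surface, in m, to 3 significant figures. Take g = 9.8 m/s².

h ≈ 5.31 m

Inverting v = √(2gh) gives h = v² / 2g.
h = 10.2²/(2·9.8) = 104/19.60 = 5.31 m.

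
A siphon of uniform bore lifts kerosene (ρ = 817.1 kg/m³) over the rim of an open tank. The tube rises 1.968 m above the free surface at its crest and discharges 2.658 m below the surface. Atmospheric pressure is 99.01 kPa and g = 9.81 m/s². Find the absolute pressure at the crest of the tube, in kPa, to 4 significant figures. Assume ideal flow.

Bernoulli surface→outlet gives ½v² = g·h_out, so v = √(2·9.81·2.658) = 7.221 m/s.
With constant cross-section the crest speed equals v; applying Bernoulli from the surface up to the crest, P_top = P_atm − ½ρv² − ρg·h_top.
P_top = 99010 − ½·817.1·7.221² − 817.1·9.81·1.968 = 61930 Pa.

P_top = 61.93 kPa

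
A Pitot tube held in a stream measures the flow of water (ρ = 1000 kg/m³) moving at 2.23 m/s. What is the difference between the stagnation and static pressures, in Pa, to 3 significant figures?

Bernoulli between the free stream and the stagnation point: ½ρv² = P_stag − P_static.
ΔP = ½·1000·2.23² = 2490 Pa.

2490 Pa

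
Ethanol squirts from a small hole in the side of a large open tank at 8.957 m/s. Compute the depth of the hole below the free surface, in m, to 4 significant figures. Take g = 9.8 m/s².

For a small hole in a large open tank, ½v² = gh, giving h = v²/(2g).
h = 8.957²/(2·9.8) = 80.23/19.60 = 4.093 m.

h ≈ 4.093 m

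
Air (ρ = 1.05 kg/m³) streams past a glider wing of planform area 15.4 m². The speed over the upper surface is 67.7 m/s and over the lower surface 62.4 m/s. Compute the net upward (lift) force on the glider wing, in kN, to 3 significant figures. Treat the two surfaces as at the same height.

5.57 kN

The faster flow above has the lower pressure; Bernoulli (same height) gives ΔP = ½ρ(v_up² − v_low²).
ΔP = ½·1.05·(67.7² − 62.4²) = 362 Pa.
Lift = ΔP · A = 362 × 15.4 = 5570 N.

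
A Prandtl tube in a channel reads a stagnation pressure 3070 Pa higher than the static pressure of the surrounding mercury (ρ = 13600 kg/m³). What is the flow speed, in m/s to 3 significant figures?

The dynamic pressure equals the rise in static pressure at the stagnation point: ΔP = ½ρv².
v = √(2ΔP/ρ) = √(2·3070/13600) = 0.672 m/s.

0.672 m/s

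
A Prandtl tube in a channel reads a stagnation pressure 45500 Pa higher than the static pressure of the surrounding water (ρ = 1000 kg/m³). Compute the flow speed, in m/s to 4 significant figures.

Bernoulli between the free stream and the stagnation point: ½ρv² = P_stag − P_static.
v = √(2ΔP/ρ) = √(2·45500/1000) = 9.539 m/s.

v ≈ 9.539 m/s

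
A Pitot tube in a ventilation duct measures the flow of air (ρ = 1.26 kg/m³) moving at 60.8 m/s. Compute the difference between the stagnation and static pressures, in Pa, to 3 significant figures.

2330 Pa

Bernoulli between the free stream and the stagnation point: ½ρv² = P_stag − P_static.
ΔP = ½·1.26·60.8² = 2330 Pa.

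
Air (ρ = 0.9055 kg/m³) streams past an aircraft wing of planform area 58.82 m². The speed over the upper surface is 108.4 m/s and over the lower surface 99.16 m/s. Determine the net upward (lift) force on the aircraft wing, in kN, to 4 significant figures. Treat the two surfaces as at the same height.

From P + ½ρv² = const at equal height, P_low − P_up = ½ρ(v_up² − v_low²).
ΔP = ½·0.9055·(108.4² − 99.16²) = 868.3 Pa.
Lift = ΔP · A = 868.3 × 58.82 = 51070 N.

F ≈ 51.07 kN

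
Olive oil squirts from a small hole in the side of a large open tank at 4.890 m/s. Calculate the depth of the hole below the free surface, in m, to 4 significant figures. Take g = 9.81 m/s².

h = 1.219 m

For a small hole in a large open tank, ½v² = gh, giving h = v²/(2g).
h = 4.890²/(2·9.81) = 23.91/19.62 = 1.219 m.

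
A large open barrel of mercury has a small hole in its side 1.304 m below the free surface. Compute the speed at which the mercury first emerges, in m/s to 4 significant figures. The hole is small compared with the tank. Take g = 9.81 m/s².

Torricelli's result v = √(2gh) gives v = √(2·9.81·1.304) = 5.058 m/s.

v ≈ 5.058 m/s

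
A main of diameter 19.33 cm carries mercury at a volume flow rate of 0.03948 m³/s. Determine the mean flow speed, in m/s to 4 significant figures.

Q = 0.03948 m³/s = 0.03948 m³/s.
v = Q/A = 0.03948 / 0.02935 = 1.345 m/s.

v = 1.345 m/s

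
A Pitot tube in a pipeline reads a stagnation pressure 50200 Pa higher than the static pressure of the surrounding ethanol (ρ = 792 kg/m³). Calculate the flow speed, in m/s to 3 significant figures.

Bernoulli between the free stream and the stagnation point: ½ρv² = P_stag − P_static.
v = √(2ΔP/ρ) = √(2·50200/792) = 11.3 m/s.

11.3 m/s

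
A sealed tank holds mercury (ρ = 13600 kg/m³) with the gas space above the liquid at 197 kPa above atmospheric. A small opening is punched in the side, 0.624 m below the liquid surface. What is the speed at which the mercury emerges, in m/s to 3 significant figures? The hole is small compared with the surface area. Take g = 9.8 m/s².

Take point 1 at the surface (v₁ ≈ 0) and point 2 at the hole (at atmospheric pressure). Bernoulli: P₁ + ρg h = P_atm + ½ρv₂².
With P₁ − P_atm = 197000 Pa, v₂ = √(2gh + 2ΔP/ρ) = √(2·9.8·0.624 + 2·197000/13600) = 6.42 m/s.

6.42 m/s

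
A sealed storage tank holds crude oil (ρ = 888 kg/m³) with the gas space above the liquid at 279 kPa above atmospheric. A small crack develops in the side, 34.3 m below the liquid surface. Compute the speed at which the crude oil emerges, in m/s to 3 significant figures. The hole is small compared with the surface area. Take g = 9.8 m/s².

v = 36.1 m/s

Take point 1 at the surface (v₁ ≈ 0) and point 2 at the hole (at atmospheric pressure). Bernoulli: P₁ + ρg h = P_atm + ½ρv₂².
With P₁ − P_atm = 279000 Pa, v₂ = √(2gh + 2ΔP/ρ) = √(2·9.8·34.3 + 2·279000/888) = 36.1 m/s.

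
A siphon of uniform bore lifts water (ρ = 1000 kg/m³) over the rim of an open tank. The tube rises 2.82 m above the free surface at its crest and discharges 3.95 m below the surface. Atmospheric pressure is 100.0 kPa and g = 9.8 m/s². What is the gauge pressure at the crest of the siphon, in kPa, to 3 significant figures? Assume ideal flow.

P_gauge = -66.3 kPa

The outlet speed comes from Torricelli: v = √(2g·3.95) = 8.80 m/s.
With constant cross-section the crest speed equals v; applying Bernoulli from the surface up to the crest, P_top = P_atm − ½ρv² − ρg·h_top.
P_top = 100000 − ½·1000·8.80² − 1000·9.8·2.82 = 33700 Pa. So P_gauge = P_top − P_atm = -66300 Pa.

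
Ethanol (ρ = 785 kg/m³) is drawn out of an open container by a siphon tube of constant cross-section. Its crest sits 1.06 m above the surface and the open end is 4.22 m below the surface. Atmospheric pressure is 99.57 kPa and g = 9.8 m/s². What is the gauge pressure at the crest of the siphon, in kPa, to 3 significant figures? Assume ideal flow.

The outlet speed comes from Torricelli: v = √(2g·4.22) = 9.09 m/s.
Continuity keeps v the same throughout the tube; from surface to crest, P_atm + 0 = P_top + ½ρv² + ρg·h_top.
P_top = 99570 − ½·785·9.09² − 785·9.8·1.06 = 59000 Pa. So P_gauge = P_top − P_atm = -40600 Pa.

P_gauge = -40.6 kPa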